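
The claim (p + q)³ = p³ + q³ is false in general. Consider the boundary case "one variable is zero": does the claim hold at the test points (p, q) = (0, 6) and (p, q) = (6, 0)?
Yes, holds at both test points

At (0, 6): LHS = 216, RHS = 216 → equal
At (6, 0): LHS = 216, RHS = 216 → equal

So the claim does hold at both of these boundary points, even though it is not an identity.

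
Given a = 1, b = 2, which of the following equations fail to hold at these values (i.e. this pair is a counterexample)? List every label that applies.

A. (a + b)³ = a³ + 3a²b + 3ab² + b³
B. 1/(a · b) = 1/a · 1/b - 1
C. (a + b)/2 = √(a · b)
B, C

Evaluating each claim at the given values:
A. LHS = 27, RHS = 27 → holds here (LHS = RHS)
B. LHS = 1/2, RHS = -1/2 → fails here (LHS ≠ RHS)
C. LHS = 3/2, RHS = √(2) ≈ 1.414 → fails here (LHS ≠ RHS)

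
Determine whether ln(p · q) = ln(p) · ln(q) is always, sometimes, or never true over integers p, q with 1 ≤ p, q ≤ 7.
Sometimes true

It holds at (p, q) = (1, 1) (both sides equal 0), but fails at (p, q) = (5, 7) (LHS = ln(35) ≈ 3.555, RHS = ln(5)·ln(7) ≈ 3.132).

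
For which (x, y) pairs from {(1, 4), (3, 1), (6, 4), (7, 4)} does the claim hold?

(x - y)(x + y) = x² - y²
All pairs

Testing each pair:
(1, 4): LHS = -15, RHS = -15 → holds
(3, 1): LHS = 8, RHS = 8 → holds
(6, 4): LHS = 20, RHS = 20 → holds
(7, 4): LHS = 33, RHS = 33 → holds

Every pair satisfies the claim.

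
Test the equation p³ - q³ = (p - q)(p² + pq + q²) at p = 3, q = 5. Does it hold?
Substituting p = 3, q = 5:

LHS = 3³ - 5³ = -98
RHS = (3 - 5)(3² + 3·5 + 5²) = -98

LHS = RHS, so the equation holds at this point.

Answer: Holds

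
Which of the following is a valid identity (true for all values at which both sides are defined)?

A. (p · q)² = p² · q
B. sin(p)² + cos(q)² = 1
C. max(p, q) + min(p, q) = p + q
C

A: fails at (3, 7) — LHS = 441, RHS = 63.
B: fails at (1, 4) — LHS = cos(4)² + sin(1)² ≈ 1.135, RHS = 1.
C: holds — e.g. at (2, 5), both sides equal 7.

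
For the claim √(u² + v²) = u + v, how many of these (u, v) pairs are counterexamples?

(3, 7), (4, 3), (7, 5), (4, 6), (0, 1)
Testing each pair:
(3, 7): LHS = √(58) ≈ 7.616, RHS = 10 → counterexample
(4, 3): LHS = 5, RHS = 7 → counterexample
(7, 5): LHS = √(74) ≈ 8.602, RHS = 12 → counterexample
(4, 6): LHS = 2·√(13) ≈ 7.211, RHS = 10 → counterexample
(0, 1): LHS = 1, RHS = 1 → satisfies claim

That makes 4 counterexamples.

Answer: 4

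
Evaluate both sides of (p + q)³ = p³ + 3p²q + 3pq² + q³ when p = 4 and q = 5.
LHS = (4 + 5)³ = 729
RHS = 4³ + 3·4²·5 + 3·4·5² + 5³ = 729

LHS = RHS: the two sides agree.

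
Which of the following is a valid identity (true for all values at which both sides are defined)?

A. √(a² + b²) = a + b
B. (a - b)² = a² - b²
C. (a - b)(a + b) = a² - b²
C

A: fails at (1, 3) — LHS = √(10) ≈ 3.162, RHS = 4.
B: fails at (0, 1) — LHS = 1, RHS = -1.
C: holds — e.g. at (3, 7), both sides equal -40.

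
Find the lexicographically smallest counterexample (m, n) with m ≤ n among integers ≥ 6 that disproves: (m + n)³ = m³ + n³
Substituting (6, 6) into the claim:
LHS = (6 + 6)³ = 1728
RHS = 6³ + 6³ = 432

Since LHS ≠ RHS, this pair disproves the claim, and no lexicographically smaller pair (m ≤ n, integers ≥ 6) does.

For instance (11, 12) is also a counterexample (LHS = 12167, RHS = 3059), but it's lexicographically larger.

Answer: (m, n) = (6, 6)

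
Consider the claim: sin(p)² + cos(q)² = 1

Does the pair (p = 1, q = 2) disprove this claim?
Substituting p = 1, q = 2:
LHS = sin(1)² + cos(2)² ≈ 0.8813
RHS = 1

Since LHS ≠ RHS, this pair disproves the claim.

Answer: Yes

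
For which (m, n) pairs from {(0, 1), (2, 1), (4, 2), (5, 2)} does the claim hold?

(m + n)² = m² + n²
Testing each pair:
(0, 1): LHS = 1, RHS = 1 → holds
(2, 1): LHS = 9, RHS = 5 → fails
(4, 2): LHS = 36, RHS = 20 → fails
(5, 2): LHS = 49, RHS = 29 → fails

1 of 4 pairs satisfies the claim.

Answer: (0, 1)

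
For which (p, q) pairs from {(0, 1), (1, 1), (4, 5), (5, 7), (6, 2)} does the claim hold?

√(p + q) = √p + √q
Testing each pair:
(0, 1): LHS = 1, RHS = 1 → holds
(1, 1): LHS = √(2) ≈ 1.414, RHS = 2 → fails
(4, 5): LHS = 3, RHS = 2 + √(5) ≈ 4.236 → fails
(5, 7): LHS = 2·√(3) ≈ 3.464, RHS = √(5) + √(7) ≈ 4.882 → fails
(6, 2): LHS = 2·√(2) ≈ 2.828, RHS = √(2) + √(6) ≈ 3.864 → fails

1 of 5 pairs satisfies the claim.

Answer: (0, 1)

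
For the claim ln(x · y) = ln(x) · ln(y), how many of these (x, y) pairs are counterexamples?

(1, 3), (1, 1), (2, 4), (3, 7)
3

Testing each pair:
(1, 3): LHS = ln(3) ≈ 1.099, RHS = 0 → counterexample
(1, 1): LHS = 0, RHS = 0 → satisfies claim
(2, 4): LHS = ln(8) ≈ 2.079, RHS = ln(2)·ln(4) ≈ 0.9609 → counterexample
(3, 7): LHS = ln(21) ≈ 3.045, RHS = ln(3)·ln(7) ≈ 2.138 → counterexample

That makes 3 counterexamples.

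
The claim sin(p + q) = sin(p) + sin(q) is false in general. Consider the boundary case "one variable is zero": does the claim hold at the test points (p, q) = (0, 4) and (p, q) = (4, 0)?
Yes, holds at both test points

At (0, 4): LHS = sin(4) ≈ -0.7568, RHS = sin(4) ≈ -0.7568 → equal
At (4, 0): LHS = sin(4) ≈ -0.7568, RHS = sin(4) ≈ -0.7568 → equal

So the claim does hold at both of these boundary points, even though it is not an identity.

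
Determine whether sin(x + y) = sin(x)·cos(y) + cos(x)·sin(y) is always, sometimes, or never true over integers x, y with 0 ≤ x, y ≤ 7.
Always true

The identity holds for every pair in the range. For instance at (x, y) = (4, 4): both sides equal sin(8) ≈ 0.9894.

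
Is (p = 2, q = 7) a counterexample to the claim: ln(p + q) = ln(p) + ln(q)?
Substituting p = 2, q = 7:
LHS = ln(2 + 7) = ln(9) ≈ 2.197
RHS = ln(2) + ln(7) ≈ 2.639

Since LHS ≠ RHS, this pair disproves the claim.

Answer: Yes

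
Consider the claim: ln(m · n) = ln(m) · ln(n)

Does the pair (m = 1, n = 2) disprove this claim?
Yes

Substituting m = 1, n = 2:
LHS = ln(1 · 2) = ln(2) ≈ 0.6931
RHS = ln(1) · ln(2) = 0

Since LHS ≠ RHS, this pair disproves the claim.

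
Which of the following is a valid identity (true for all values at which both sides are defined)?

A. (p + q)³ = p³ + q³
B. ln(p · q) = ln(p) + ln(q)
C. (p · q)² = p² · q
B

A: fails at (6, 7) — LHS = 2197, RHS = 559.
B: holds — e.g. at (1, 2), both sides equal ln(2) ≈ 0.6931.
C: fails at (2, 2) — LHS = 16, RHS = 8.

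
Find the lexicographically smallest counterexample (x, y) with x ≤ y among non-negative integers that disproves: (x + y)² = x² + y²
(x, y) = (1, 1)

At (0, 6): both sides equal 36, so it holds there.
At (0, 7): both sides equal 49, so it holds there.

Substituting (1, 1) into the claim:
LHS = (1 + 1)² = 4
RHS = 1² + 1² = 2

Since LHS ≠ RHS, this pair disproves the claim, and no lexicographically smaller pair (x ≤ y, non-negative integers) does.

For instance (5, 6) is also a counterexample (LHS = 121, RHS = 61), but it's lexicographically larger.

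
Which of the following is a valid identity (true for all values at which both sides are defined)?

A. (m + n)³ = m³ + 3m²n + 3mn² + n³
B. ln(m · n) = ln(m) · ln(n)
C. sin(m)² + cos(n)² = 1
A: holds — e.g. at (2, 4), both sides equal 216.
B: fails at (5, 5) — LHS = ln(25) ≈ 3.219, RHS = ln(5)² ≈ 2.59.
C: fails at (1, 2) — LHS = cos(2)² + sin(1)² ≈ 0.8813, RHS = 1.

Answer: A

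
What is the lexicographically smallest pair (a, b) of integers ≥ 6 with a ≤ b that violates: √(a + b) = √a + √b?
Substituting (6, 6) into the claim:
LHS = √(6 + 6) = 2·√(3) ≈ 3.464
RHS = √6 + √6 = 2·√(6) ≈ 4.899

Since LHS ≠ RHS, this pair disproves the claim, and no lexicographically smaller pair (a ≤ b, integers ≥ 6) does.

For instance (6, 10) is also a counterexample (LHS = 4, RHS = √(6) + √(10) ≈ 5.612), but it's lexicographically larger.

Answer: (a, b) = (6, 6)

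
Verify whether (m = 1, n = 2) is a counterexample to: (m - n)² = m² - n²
Yes

Substituting m = 1, n = 2:
LHS = (1 - 2)² = 1
RHS = 1² - 2² = -3

Since LHS ≠ RHS, this pair disproves the claim.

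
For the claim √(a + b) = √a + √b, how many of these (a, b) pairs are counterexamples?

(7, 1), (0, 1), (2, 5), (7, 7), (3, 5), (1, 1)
Testing each pair:
(7, 1): LHS = 2·√(2) ≈ 2.828, RHS = 1 + √(7) ≈ 3.646 → counterexample
(0, 1): LHS = 1, RHS = 1 → satisfies claim
(2, 5): LHS = √(7) ≈ 2.646, RHS = √(2) + √(5) ≈ 3.65 → counterexample
(7, 7): LHS = √(14) ≈ 3.742, RHS = 2·√(7) ≈ 5.292 → counterexample
(3, 5): LHS = 2·√(2) ≈ 2.828, RHS = √(3) + √(5) ≈ 3.968 → counterexample
(1, 1): LHS = √(2) ≈ 1.414, RHS = 2 → counterexample

That makes 5 counterexamples.

Answer: 5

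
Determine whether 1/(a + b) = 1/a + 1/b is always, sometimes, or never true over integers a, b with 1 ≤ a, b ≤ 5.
The claim fails for every pair in the range. For instance at (a, b) = (4, 5): LHS = 1/9, RHS = 9/20.

Answer: Never true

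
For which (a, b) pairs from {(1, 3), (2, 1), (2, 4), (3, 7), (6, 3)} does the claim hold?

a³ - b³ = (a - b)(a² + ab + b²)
All pairs

Testing each pair:
(1, 3): LHS = -26, RHS = -26 → holds
(2, 1): LHS = 7, RHS = 7 → holds
(2, 4): LHS = -56, RHS = -56 → holds
(3, 7): LHS = -316, RHS = -316 → holds
(6, 3): LHS = 189, RHS = 189 → holds

Every pair satisfies the claim.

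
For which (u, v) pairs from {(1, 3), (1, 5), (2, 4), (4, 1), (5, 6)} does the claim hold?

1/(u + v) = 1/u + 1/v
None

Testing each pair:
(1, 3): LHS = 1/4, RHS = 4/3 → fails
(1, 5): LHS = 1/6, RHS = 6/5 → fails
(2, 4): LHS = 1/6, RHS = 3/4 → fails
(4, 1): LHS = 1/5, RHS = 5/4 → fails
(5, 6): LHS = 1/11, RHS = 11/30 → fails

No pair satisfies the claim.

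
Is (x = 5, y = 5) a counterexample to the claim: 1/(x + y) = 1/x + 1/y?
Substituting x = 5, y = 5:
LHS = 1/(5 + 5) = 1/10
RHS = 1/5 + 1/5 = 2/5

Since LHS ≠ RHS, this pair disproves the claim.

Answer: Yes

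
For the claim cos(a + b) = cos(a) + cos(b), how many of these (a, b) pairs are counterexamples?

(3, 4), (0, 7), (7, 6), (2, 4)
4

Testing each pair:
(3, 4): LHS = cos(7) ≈ 0.7539, RHS = cos(3) + cos(4) ≈ -1.644 → counterexample
(0, 7): LHS = cos(7) ≈ 0.7539, RHS = cos(7) + 1 ≈ 1.754 → counterexample
(7, 6): LHS = cos(13) ≈ 0.9074, RHS = cos(7) + cos(6) ≈ 1.714 → counterexample
(2, 4): LHS = cos(6) ≈ 0.9602, RHS = cos(4) + cos(2) ≈ -1.07 → counterexample

That makes 4 counterexamples.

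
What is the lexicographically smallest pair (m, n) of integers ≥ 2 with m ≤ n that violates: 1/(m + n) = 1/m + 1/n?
Substituting (2, 2) into the claim:
LHS = 1/(2 + 2) = 1/4
RHS = 1/2 + 1/2 = 1

Since LHS ≠ RHS, this pair disproves the claim, and no lexicographically smaller pair (m ≤ n, integers ≥ 2) does.

For instance (2, 8) is also a counterexample (LHS = 1/10, RHS = 5/8), but it's lexicographically larger.

Answer: (m, n) = (2, 2)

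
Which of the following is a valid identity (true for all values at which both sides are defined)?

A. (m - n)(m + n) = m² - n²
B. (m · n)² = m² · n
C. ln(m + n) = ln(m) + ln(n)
A: holds — e.g. at (3, 4), both sides equal -7.
B: fails at (5, 5) — LHS = 625, RHS = 125.
C: fails at (2, 4) — LHS = ln(6) ≈ 1.792, RHS = ln(2) + ln(4) ≈ 2.079.

Answer: A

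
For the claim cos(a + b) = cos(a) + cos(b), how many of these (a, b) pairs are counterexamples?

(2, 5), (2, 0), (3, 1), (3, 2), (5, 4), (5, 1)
6

Testing each pair:
(2, 5): LHS = cos(7) ≈ 0.7539, RHS = cos(2) + cos(5) ≈ -0.1325 → counterexample
(2, 0): LHS = cos(2) ≈ -0.4161, RHS = cos(2) + 1 ≈ 0.5839 → counterexample
(3, 1): LHS = cos(4) ≈ -0.6536, RHS = cos(3) + cos(1) ≈ -0.4497 → counterexample
(3, 2): LHS = cos(5) ≈ 0.2837, RHS = cos(3) + cos(2) ≈ -1.406 → counterexample
(5, 4): LHS = cos(9) ≈ -0.9111, RHS = cos(4) + cos(5) ≈ -0.37 → counterexample
(5, 1): LHS = cos(6) ≈ 0.9602, RHS = cos(5) + cos(1) ≈ 0.824 → counterexample

That makes 6 counterexamples.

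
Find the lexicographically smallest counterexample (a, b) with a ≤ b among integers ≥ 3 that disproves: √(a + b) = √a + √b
(a, b) = (3, 3)

Substituting (3, 3) into the claim:
LHS = √(3 + 3) = √(6) ≈ 2.449
RHS = √3 + √3 = 2·√(3) ≈ 3.464

Since LHS ≠ RHS, this pair disproves the claim, and no lexicographically smaller pair (a ≤ b, integers ≥ 3) does.

For instance (3, 8) is also a counterexample (LHS = √(11) ≈ 3.317, RHS = √(3) + 2·√(2) ≈ 4.56), but it's lexicographically larger.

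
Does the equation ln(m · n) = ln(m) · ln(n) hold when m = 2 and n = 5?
Fails

Substituting m = 2, n = 5:

LHS = ln(2 · 5) = ln(10) ≈ 2.303
RHS = ln(2) · ln(5) ≈ 1.116

LHS ≠ RHS, so the equation does not hold at this point.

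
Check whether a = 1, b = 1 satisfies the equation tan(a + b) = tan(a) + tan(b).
Fails

Substituting a = 1, b = 1:

LHS = tan(1 + 1) = tan(2) ≈ -2.185
RHS = tan(1) + tan(1) = 2·tan(1) ≈ 3.115

LHS ≠ RHS, so the equation does not hold at this point.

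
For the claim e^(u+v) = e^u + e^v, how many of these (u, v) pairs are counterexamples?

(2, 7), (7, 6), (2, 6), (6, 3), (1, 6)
5

Testing each pair:
(2, 7): LHS = e^9 ≈ 8103, RHS = e^2 + e^7 ≈ 1104 → counterexample
(7, 6): LHS = e^13 ≈ 442413.4, RHS = e^6 + e^7 ≈ 1500 → counterexample
(2, 6): LHS = e^8 ≈ 2981, RHS = e^2 + e^6 ≈ 410.8 → counterexample
(6, 3): LHS = e^9 ≈ 8103, RHS = e^3 + e^6 ≈ 423.5 → counterexample
(1, 6): LHS = e^7 ≈ 1097, RHS = e + e^6 ≈ 406.1 → counterexample

That makes 5 counterexamples.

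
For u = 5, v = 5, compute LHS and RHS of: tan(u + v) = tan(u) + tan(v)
LHS = tan(5 + 5) = tan(10) ≈ 0.6484
RHS = tan(5) + tan(5) = 2·tan(5) ≈ -6.761

LHS ≠ RHS (they differ by about 7.409), so the equation does not hold here.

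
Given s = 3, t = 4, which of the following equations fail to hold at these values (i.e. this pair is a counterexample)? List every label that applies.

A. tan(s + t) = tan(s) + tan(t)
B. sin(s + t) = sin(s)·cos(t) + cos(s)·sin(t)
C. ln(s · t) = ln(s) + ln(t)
Evaluating each claim at the given values:
A. LHS = tan(7) ≈ 0.8714, RHS = tan(3) + tan(4) ≈ 1.015 → fails here (LHS ≠ RHS)
B. LHS = sin(7) ≈ 0.657, RHS = sin(3)·cos(4) + sin(4)·cos(3) ≈ 0.657 → holds here (LHS = RHS)
C. LHS = ln(12) ≈ 2.485, RHS = ln(3) + ln(4) ≈ 2.485 → holds here (LHS = RHS)

Answer: A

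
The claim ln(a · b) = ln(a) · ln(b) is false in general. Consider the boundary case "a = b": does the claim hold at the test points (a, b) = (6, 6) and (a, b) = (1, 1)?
At (6, 6): LHS = ln(36) ≈ 3.584 ≠ RHS = ln(6)² ≈ 3.21
At (1, 1): LHS = 0, RHS = 0 → equal

Answer: Only at (1, 1)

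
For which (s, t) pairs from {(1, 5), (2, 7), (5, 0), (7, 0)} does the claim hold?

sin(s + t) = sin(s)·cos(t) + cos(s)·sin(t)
All pairs

Testing each pair:
(1, 5): LHS = sin(6) ≈ -0.2794, RHS = sin(5)·cos(1) + sin(1)·cos(5) ≈ -0.2794 → holds
(2, 7): LHS = sin(9) ≈ 0.4121, RHS = sin(7)·cos(2) + sin(2)·cos(7) ≈ 0.4121 → holds
(5, 0): LHS = sin(5) ≈ -0.9589, RHS = sin(5) ≈ -0.9589 → holds
(7, 0): LHS = sin(7) ≈ 0.657, RHS = sin(7) ≈ 0.657 → holds

Every pair satisfies the claim.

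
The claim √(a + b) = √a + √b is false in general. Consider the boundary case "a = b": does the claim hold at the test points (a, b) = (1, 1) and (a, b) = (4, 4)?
At (1, 1): LHS = √(2) ≈ 1.414 ≠ RHS = 2
At (4, 4): LHS = 2·√(2) ≈ 2.828 ≠ RHS = 4

Answer: No, fails at both test points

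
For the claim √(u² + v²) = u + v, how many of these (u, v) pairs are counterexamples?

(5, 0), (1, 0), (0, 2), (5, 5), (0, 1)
1

Testing each pair:
(5, 0): LHS = 5, RHS = 5 → satisfies claim
(1, 0): LHS = 1, RHS = 1 → satisfies claim
(0, 2): LHS = 2, RHS = 2 → satisfies claim
(5, 5): LHS = 5·√(2) ≈ 7.071, RHS = 10 → counterexample
(0, 1): LHS = 1, RHS = 1 → satisfies claim

That makes 1 counterexample.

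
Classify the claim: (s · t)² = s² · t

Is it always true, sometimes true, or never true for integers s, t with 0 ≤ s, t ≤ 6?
It holds at (s, t) = (0, 2) (both sides equal 0), but fails at (s, t) = (1, 3) (LHS = 9, RHS = 3).

Answer: Sometimes true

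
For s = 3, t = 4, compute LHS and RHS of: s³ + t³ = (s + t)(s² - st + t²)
LHS = 3³ + 4³ = 91
RHS = (3 + 4)(3² - 3·4 + 4²) = 91

LHS = RHS: the two sides agree.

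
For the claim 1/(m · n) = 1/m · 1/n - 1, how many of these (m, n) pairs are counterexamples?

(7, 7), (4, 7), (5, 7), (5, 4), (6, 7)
Testing each pair:
(7, 7): LHS = 1/49, RHS = -48/49 → counterexample
(4, 7): LHS = 1/28, RHS = -27/28 → counterexample
(5, 7): LHS = 1/35, RHS = -34/35 → counterexample
(5, 4): LHS = 1/20, RHS = -19/20 → counterexample
(6, 7): LHS = 1/42, RHS = -41/42 → counterexample

That makes 5 counterexamples.

Answer: 5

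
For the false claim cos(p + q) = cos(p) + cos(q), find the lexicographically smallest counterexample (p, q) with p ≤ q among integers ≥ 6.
Substituting (6, 6) into the claim:
LHS = cos(6 + 6) = cos(12) ≈ 0.8439
RHS = cos(6) + cos(6) = 2·cos(6) ≈ 1.92

Since LHS ≠ RHS, this pair disproves the claim, and no lexicographically smaller pair (p ≤ q, integers ≥ 6) does.

For instance (9, 9) is also a counterexample (LHS = cos(18) ≈ 0.6603, RHS = 2·cos(9) ≈ -1.822), but it's lexicographically larger.

Answer: (p, q) = (6, 6)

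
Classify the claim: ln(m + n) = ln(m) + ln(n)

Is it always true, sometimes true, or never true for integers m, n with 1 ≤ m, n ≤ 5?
Sometimes true

It holds at (m, n) = (2, 2) (both sides equal ln(4) ≈ 1.386), but fails at (m, n) = (1, 5) (LHS = ln(6) ≈ 1.792, RHS = ln(5) ≈ 1.609).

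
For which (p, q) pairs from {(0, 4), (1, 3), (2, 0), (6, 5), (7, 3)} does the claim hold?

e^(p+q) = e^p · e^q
All pairs

Testing each pair:
(0, 4): LHS = e^4 ≈ 54.6, RHS = e^4 ≈ 54.6 → holds
(1, 3): LHS = e^4 ≈ 54.6, RHS = e^4 ≈ 54.6 → holds
(2, 0): LHS = e^2 ≈ 7.389, RHS = e^2 ≈ 7.389 → holds
(6, 5): LHS = e^11 ≈ 59874.1, RHS = e^11 ≈ 59874.1 → holds
(7, 3): LHS = e^10 ≈ 22026.5, RHS = e^10 ≈ 22026.5 → holds

Every pair satisfies the claim.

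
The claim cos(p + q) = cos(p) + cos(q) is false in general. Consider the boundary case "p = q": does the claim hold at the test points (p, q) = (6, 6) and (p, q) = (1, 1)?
At (6, 6): LHS = cos(12) ≈ 0.8439 ≠ RHS = 2·cos(6) ≈ 1.92
At (1, 1): LHS = cos(2) ≈ -0.4161 ≠ RHS = 2·cos(1) ≈ 1.081

Answer: No, fails at both test points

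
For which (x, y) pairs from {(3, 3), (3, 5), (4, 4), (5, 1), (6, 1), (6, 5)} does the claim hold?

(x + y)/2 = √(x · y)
(3, 3), (4, 4)

Testing each pair:
(3, 3): LHS = 3, RHS = 3 → holds
(3, 5): LHS = 4, RHS = √(15) ≈ 3.873 → fails
(4, 4): LHS = 4, RHS = 4 → holds
(5, 1): LHS = 3, RHS = √(5) ≈ 2.236 → fails
(6, 1): LHS = 7/2, RHS = √(6) ≈ 2.449 → fails
(6, 5): LHS = 11/2, RHS = √(30) ≈ 5.477 → fails

2 of 6 pairs satisfy the claim.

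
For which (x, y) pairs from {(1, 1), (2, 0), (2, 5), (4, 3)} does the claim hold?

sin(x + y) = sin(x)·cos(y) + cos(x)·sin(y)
Testing each pair:
(1, 1): LHS = sin(2) ≈ 0.9093, RHS = 2·sin(1)·cos(1) ≈ 0.9093 → holds
(2, 0): LHS = sin(2) ≈ 0.9093, RHS = sin(2) ≈ 0.9093 → holds
(2, 5): LHS = sin(7) ≈ 0.657, RHS = sin(2)·cos(5) + sin(5)·cos(2) ≈ 0.657 → holds
(4, 3): LHS = sin(7) ≈ 0.657, RHS = sin(3)·cos(4) + sin(4)·cos(3) ≈ 0.657 → holds

Every pair satisfies the claim.

Answer: All pairs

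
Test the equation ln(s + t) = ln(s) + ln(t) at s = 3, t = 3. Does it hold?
Fails

Substituting s = 3, t = 3:

LHS = ln(3 + 3) = ln(6) ≈ 1.792
RHS = ln(3) + ln(3) = 2·ln(3) ≈ 2.197

LHS ≠ RHS, so the equation does not hold at this point.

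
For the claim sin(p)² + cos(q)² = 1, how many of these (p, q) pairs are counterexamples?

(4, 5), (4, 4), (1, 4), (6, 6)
2

Testing each pair:
(4, 5): LHS = cos(5)² + sin(4)² ≈ 0.6532, RHS = 1 → counterexample
(4, 4): LHS = cos(4)² + sin(4)² = 1, RHS = 1 → satisfies claim
(1, 4): LHS = cos(4)² + sin(1)² ≈ 1.135, RHS = 1 → counterexample
(6, 6): LHS = sin(6)² + cos(6)² = 1, RHS = 1 → satisfies claim

That makes 2 counterexamples.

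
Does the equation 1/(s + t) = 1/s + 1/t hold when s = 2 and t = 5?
Substituting s = 2, t = 5:

LHS = 1/(2 + 5) = 1/7
RHS = 1/2 + 1/5 = 7/10

LHS ≠ RHS, so the equation does not hold at this point.

Answer: Fails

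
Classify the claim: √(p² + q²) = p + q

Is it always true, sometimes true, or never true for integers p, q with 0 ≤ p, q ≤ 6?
Sometimes true

It holds at (p, q) = (0, 6) (both sides equal 6), but fails at (p, q) = (5, 4) (LHS = √(41) ≈ 6.403, RHS = 9).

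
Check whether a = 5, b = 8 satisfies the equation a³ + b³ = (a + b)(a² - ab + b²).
Holds

Substituting a = 5, b = 8:

LHS = 5³ + 8³ = 637
RHS = (5 + 8)(5² - 5·8 + 8²) = 637

LHS = RHS, so the equation holds at this point.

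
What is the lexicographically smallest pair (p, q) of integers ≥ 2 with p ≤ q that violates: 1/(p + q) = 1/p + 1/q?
Substituting (2, 2) into the claim:
LHS = 1/(2 + 2) = 1/4
RHS = 1/2 + 1/2 = 1

Since LHS ≠ RHS, this pair disproves the claim, and no lexicographically smaller pair (p ≤ q, integers ≥ 2) does.

For instance (5, 9) is also a counterexample (LHS = 1/14, RHS = 14/45), but it's lexicographically larger.

Answer: (p, q) = (2, 2)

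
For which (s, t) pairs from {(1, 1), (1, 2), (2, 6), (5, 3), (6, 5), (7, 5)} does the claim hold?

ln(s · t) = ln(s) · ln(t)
Testing each pair:
(1, 1): LHS = 0, RHS = 0 → holds
(1, 2): LHS = ln(2) ≈ 0.6931, RHS = 0 → fails
(2, 6): LHS = ln(12) ≈ 2.485, RHS = ln(2)·ln(6) ≈ 1.242 → fails
(5, 3): LHS = ln(15) ≈ 2.708, RHS = ln(3)·ln(5) ≈ 1.768 → fails
(6, 5): LHS = ln(30) ≈ 3.401, RHS = ln(5)·ln(6) ≈ 2.884 → fails
(7, 5): LHS = ln(35) ≈ 3.555, RHS = ln(5)·ln(7) ≈ 3.132 → fails

1 of 6 pairs satisfies the claim.

Answer: (1, 1)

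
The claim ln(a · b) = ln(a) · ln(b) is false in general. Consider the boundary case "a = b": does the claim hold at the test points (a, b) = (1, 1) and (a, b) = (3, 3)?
At (1, 1): LHS = 0, RHS = 0 → equal
At (3, 3): LHS = ln(9) ≈ 2.197 ≠ RHS = ln(3)² ≈ 1.207

Answer: Only at (1, 1)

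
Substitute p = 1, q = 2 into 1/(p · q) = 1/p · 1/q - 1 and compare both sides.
LHS = 1/(1 · 2) = 1/2
RHS = 1/1 · 1/2 - 1 = -1/2

LHS ≠ RHS, so the equation does not hold here.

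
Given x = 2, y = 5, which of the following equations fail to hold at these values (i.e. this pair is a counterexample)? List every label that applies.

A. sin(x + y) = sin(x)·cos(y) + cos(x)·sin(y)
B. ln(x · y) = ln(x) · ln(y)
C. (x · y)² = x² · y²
B

Evaluating each claim at the given values:
A. LHS = sin(7) ≈ 0.657, RHS = sin(2)·cos(5) + sin(5)·cos(2) ≈ 0.657 → holds here (LHS = RHS)
B. LHS = ln(10) ≈ 2.303, RHS = ln(2)·ln(5) ≈ 1.116 → fails here (LHS ≠ RHS)
C. LHS = 100, RHS = 100 → holds here (LHS = RHS)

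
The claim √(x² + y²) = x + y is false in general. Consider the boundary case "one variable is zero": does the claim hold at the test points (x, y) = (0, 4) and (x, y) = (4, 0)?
At (0, 4): LHS = 4, RHS = 4 → equal
At (4, 0): LHS = 4, RHS = 4 → equal

So the claim does hold at both of these boundary points, even though it is not an identity.

Answer: Yes, holds at both test points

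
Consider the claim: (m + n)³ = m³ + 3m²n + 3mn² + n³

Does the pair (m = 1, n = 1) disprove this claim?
Substituting m = 1, n = 1:
LHS = (1 + 1)³ = 8
RHS = 1³ + 3·1²·1 + 3·1·1² + 1³ = 8

The sides agree, so this pair does not disprove the claim.

Answer: No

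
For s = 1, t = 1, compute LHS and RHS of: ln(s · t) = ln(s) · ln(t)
LHS = ln(1 · 1) = 0
RHS = ln(1) · ln(1) = 0

LHS = RHS: the two sides agree.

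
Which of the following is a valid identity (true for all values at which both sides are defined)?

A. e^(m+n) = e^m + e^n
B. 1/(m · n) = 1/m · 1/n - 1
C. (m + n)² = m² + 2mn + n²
A: fails at (2, 5) — LHS = e^7 ≈ 1097, RHS = e^2 + e^5 ≈ 155.8.
B: fails at (3, 4) — LHS = 1/12, RHS = -11/12.
C: holds — e.g. at (0, 1), both sides equal 1.

Answer: C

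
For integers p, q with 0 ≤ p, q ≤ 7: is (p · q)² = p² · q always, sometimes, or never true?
Sometimes true

It holds at (p, q) = (1, 0) (both sides equal 0), but fails at (p, q) = (7, 5) (LHS = 1225, RHS = 245).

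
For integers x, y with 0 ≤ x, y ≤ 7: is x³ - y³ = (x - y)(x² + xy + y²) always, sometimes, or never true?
The identity holds for every pair in the range. For instance at (x, y) = (4, 7): both sides equal -279.

Answer: Always true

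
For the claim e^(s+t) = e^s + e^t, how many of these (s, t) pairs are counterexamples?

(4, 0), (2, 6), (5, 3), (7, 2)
4

Testing each pair:
(4, 0): LHS = e^4 ≈ 54.6, RHS = 1 + e^4 ≈ 55.6 → counterexample
(2, 6): LHS = e^8 ≈ 2981, RHS = e^2 + e^6 ≈ 410.8 → counterexample
(5, 3): LHS = e^8 ≈ 2981, RHS = e^3 + e^5 ≈ 168.5 → counterexample
(7, 2): LHS = e^9 ≈ 8103, RHS = e^2 + e^7 ≈ 1104 → counterexample

That makes 4 counterexamples.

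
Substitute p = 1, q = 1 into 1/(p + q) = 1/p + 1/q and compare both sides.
LHS = 1/(1 + 1) = 1/2
RHS = 1/1 + 1/1 = 2

LHS ≠ RHS, so the equation does not hold here.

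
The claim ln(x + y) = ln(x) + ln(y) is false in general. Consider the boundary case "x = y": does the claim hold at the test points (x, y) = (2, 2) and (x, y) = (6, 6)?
Only at (2, 2)

At (2, 2): LHS = ln(4) ≈ 1.386, RHS = 2·ln(2) ≈ 1.386 → equal
At (6, 6): LHS = ln(12) ≈ 2.485 ≠ RHS = 2·ln(6) ≈ 3.584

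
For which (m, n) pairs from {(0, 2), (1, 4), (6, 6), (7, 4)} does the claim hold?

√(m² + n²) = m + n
Testing each pair:
(0, 2): LHS = 2, RHS = 2 → holds
(1, 4): LHS = √(17) ≈ 4.123, RHS = 5 → fails
(6, 6): LHS = 6·√(2) ≈ 8.485, RHS = 12 → fails
(7, 4): LHS = √(65) ≈ 8.062, RHS = 11 → fails

1 of 4 pairs satisfies the claim.

Answer: (0, 2)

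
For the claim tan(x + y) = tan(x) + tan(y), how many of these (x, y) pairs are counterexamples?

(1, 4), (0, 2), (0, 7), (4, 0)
Testing each pair:
(1, 4): LHS = tan(5) ≈ -3.381, RHS = tan(4) + tan(1) ≈ 2.715 → counterexample
(0, 2): LHS = tan(2) ≈ -2.185, RHS = tan(2) ≈ -2.185 → satisfies claim
(0, 7): LHS = tan(7) ≈ 0.8714, RHS = tan(7) ≈ 0.8714 → satisfies claim
(4, 0): LHS = tan(4) ≈ 1.158, RHS = tan(4) ≈ 1.158 → satisfies claim

That makes 1 counterexample.

Answer: 1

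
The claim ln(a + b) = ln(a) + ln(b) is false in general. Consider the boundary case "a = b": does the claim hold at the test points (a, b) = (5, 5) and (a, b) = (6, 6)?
At (5, 5): LHS = ln(10) ≈ 2.303 ≠ RHS = 2·ln(5) ≈ 3.219
At (6, 6): LHS = ln(12) ≈ 2.485 ≠ RHS = 2·ln(6) ≈ 3.584

Answer: No, fails at both test points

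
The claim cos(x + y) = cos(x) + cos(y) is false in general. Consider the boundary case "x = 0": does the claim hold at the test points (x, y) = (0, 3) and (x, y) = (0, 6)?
At (0, 3): LHS = cos(3) ≈ -0.99 ≠ RHS = cos(3) + 1 ≈ 0.01001
At (0, 6): LHS = cos(6) ≈ 0.9602 ≠ RHS = cos(6) + 1 ≈ 1.96

Answer: No, fails at both test points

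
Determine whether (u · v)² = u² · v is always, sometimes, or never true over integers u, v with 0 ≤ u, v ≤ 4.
It holds at (u, v) = (1, 1) (both sides equal 1), but fails at (u, v) = (2, 4) (LHS = 64, RHS = 16).

Answer: Sometimes true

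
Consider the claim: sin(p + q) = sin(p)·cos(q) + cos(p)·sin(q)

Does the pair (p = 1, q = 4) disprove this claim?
No

Substituting p = 1, q = 4:
LHS = sin(1 + 4) = sin(5) ≈ -0.9589
RHS = sin(1)·cos(4) + cos(1)·sin(4) = sin(1)·cos(4) + sin(4)·cos(1) ≈ -0.9589

The sides agree, so this pair does not disprove the claim.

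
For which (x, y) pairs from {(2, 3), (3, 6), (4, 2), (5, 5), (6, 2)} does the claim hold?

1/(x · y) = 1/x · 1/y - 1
None

Testing each pair:
(2, 3): LHS = 1/6, RHS = -5/6 → fails
(3, 6): LHS = 1/18, RHS = -17/18 → fails
(4, 2): LHS = 1/8, RHS = -7/8 → fails
(5, 5): LHS = 1/25, RHS = -24/25 → fails
(6, 2): LHS = 1/12, RHS = -11/12 → fails

No pair satisfies the claim.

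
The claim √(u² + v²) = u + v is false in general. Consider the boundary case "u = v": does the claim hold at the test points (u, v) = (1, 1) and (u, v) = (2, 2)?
At (1, 1): LHS = √(2) ≈ 1.414 ≠ RHS = 2
At (2, 2): LHS = 2·√(2) ≈ 2.828 ≠ RHS = 4

Answer: No, fails at both test points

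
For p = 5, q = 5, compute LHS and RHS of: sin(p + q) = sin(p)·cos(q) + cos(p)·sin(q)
LHS = sin(5 + 5) = sin(10) ≈ -0.544
RHS = sin(5)·cos(5) + cos(5)·sin(5) = 2·sin(5)·cos(5) ≈ -0.544

LHS = RHS: the two sides agree.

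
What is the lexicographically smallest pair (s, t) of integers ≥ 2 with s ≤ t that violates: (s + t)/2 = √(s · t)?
Substituting (2, 3) into the claim:
LHS = (2 + 3)/2 = 5/2
RHS = √(2 · 3) = √(6) ≈ 2.449

Since LHS ≠ RHS, this pair disproves the claim, and no lexicographically smaller pair (s ≤ t, integers ≥ 2) does.

For instance (4, 7) is also a counterexample (LHS = 11/2, RHS = 2·√(7) ≈ 5.292), but it's lexicographically larger.

Answer: (s, t) = (2, 3)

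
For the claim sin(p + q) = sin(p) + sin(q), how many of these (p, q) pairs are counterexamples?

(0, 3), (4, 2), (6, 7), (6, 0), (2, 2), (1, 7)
4

Testing each pair:
(0, 3): LHS = sin(3) ≈ 0.1411, RHS = sin(3) ≈ 0.1411 → satisfies claim
(4, 2): LHS = sin(6) ≈ -0.2794, RHS = sin(4) + sin(2) ≈ 0.1525 → counterexample
(6, 7): LHS = sin(13) ≈ 0.4202, RHS = sin(6) + sin(7) ≈ 0.3776 → counterexample
(6, 0): LHS = sin(6) ≈ -0.2794, RHS = sin(6) ≈ -0.2794 → satisfies claim
(2, 2): LHS = sin(4) ≈ -0.7568, RHS = 2·sin(2) ≈ 1.819 → counterexample
(1, 7): LHS = sin(8) ≈ 0.9894, RHS = sin(7) + sin(1) ≈ 1.498 → counterexample

That makes 4 counterexamples.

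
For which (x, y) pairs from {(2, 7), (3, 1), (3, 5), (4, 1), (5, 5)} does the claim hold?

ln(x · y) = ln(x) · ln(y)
None

Testing each pair:
(2, 7): LHS = ln(14) ≈ 2.639, RHS = ln(2)·ln(7) ≈ 1.349 → fails
(3, 1): LHS = ln(3) ≈ 1.099, RHS = 0 → fails
(3, 5): LHS = ln(15) ≈ 2.708, RHS = ln(3)·ln(5) ≈ 1.768 → fails
(4, 1): LHS = ln(4) ≈ 1.386, RHS = 0 → fails
(5, 5): LHS = ln(25) ≈ 3.219, RHS = ln(5)² ≈ 2.59 → fails

No pair satisfies the claim.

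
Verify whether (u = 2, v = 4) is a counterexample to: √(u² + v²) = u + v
Substituting u = 2, v = 4:
LHS = √(2² + 4²) = 2·√(5) ≈ 4.472
RHS = 2 + 4 = 6

Since LHS ≠ RHS, this pair disproves the claim.

Answer: Yes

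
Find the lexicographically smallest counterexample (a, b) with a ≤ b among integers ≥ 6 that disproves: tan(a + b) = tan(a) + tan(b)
(a, b) = (6, 6)

Substituting (6, 6) into the claim:
LHS = tan(6 + 6) = tan(12) ≈ -0.6359
RHS = tan(6) + tan(6) = 2·tan(6) ≈ -0.582

Since LHS ≠ RHS, this pair disproves the claim, and no lexicographically smaller pair (a ≤ b, integers ≥ 6) does.

For instance (13, 13) is also a counterexample (LHS = tan(26) ≈ 1.179, RHS = 2·tan(13) ≈ 0.926), but it's lexicographically larger.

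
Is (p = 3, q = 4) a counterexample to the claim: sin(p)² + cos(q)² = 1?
Yes

Substituting p = 3, q = 4:
LHS = sin(3)² + cos(4)² ≈ 0.4472
RHS = 1

Since LHS ≠ RHS, this pair disproves the claim.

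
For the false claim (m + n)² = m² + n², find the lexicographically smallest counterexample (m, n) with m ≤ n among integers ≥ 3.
(m, n) = (3, 3)

Substituting (3, 3) into the claim:
LHS = (3 + 3)² = 36
RHS = 3² + 3² = 18

Since LHS ≠ RHS, this pair disproves the claim, and no lexicographically smaller pair (m ≤ n, integers ≥ 3) does.

For instance (4, 4) is also a counterexample (LHS = 64, RHS = 32), but it's lexicographically larger.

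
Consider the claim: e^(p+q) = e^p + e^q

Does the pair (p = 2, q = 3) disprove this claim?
Substituting p = 2, q = 3:
LHS = e^(2+3) = e^5 ≈ 148.4
RHS = e^2 + e^3 ≈ 27.47

Since LHS ≠ RHS, this pair disproves the claim.

Answer: Yes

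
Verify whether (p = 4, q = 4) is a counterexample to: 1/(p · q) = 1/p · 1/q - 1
Yes

Substituting p = 4, q = 4:
LHS = 1/(4 · 4) = 1/16
RHS = 1/4 · 1/4 - 1 = -15/16

Since LHS ≠ RHS, this pair disproves the claim.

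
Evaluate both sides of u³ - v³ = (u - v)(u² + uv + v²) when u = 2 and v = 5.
LHS = 2³ - 5³ = -117
RHS = (2 - 5)(2² + 2·5 + 5²) = -117

LHS = RHS: the two sides agree.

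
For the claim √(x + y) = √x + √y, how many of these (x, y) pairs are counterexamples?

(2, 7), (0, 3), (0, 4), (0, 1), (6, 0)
Testing each pair:
(2, 7): LHS = 3, RHS = √(2) + √(7) ≈ 4.06 → counterexample
(0, 3): LHS = √(3) ≈ 1.732, RHS = √(3) ≈ 1.732 → satisfies claim
(0, 4): LHS = 2, RHS = 2 → satisfies claim
(0, 1): LHS = 1, RHS = 1 → satisfies claim
(6, 0): LHS = √(6) ≈ 2.449, RHS = √(6) ≈ 2.449 → satisfies claim

That makes 1 counterexample.

Answer: 1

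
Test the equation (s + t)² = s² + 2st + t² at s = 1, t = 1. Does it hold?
Substituting s = 1, t = 1:

LHS = (1 + 1)² = 4
RHS = 1² + 2·1·1 + 1² = 4

LHS = RHS, so the equation holds at this point.

Answer: Holds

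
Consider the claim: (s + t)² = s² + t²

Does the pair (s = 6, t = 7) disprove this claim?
Yes

Substituting s = 6, t = 7:
LHS = (6 + 7)² = 169
RHS = 6² + 7² = 85

Since LHS ≠ RHS, this pair disproves the claim.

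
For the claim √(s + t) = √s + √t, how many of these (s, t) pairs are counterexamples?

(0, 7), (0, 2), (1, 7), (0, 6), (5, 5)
2

Testing each pair:
(0, 7): LHS = √(7) ≈ 2.646, RHS = √(7) ≈ 2.646 → satisfies claim
(0, 2): LHS = √(2) ≈ 1.414, RHS = √(2) ≈ 1.414 → satisfies claim
(1, 7): LHS = 2·√(2) ≈ 2.828, RHS = 1 + √(7) ≈ 3.646 → counterexample
(0, 6): LHS = √(6) ≈ 2.449, RHS = √(6) ≈ 2.449 → satisfies claim
(5, 5): LHS = √(10) ≈ 3.162, RHS = 2·√(5) ≈ 4.472 → counterexample

That makes 2 counterexamples.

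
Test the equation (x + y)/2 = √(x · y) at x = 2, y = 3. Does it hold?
Substituting x = 2, y = 3:

LHS = (2 + 3)/2 = 5/2
RHS = √(2 · 3) = √(6) ≈ 2.449

LHS ≠ RHS, so the equation does not hold at this point.

Answer: Fails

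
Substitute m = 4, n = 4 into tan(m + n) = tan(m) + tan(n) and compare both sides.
LHS = tan(4 + 4) = tan(8) ≈ -6.8
RHS = tan(4) + tan(4) = 2·tan(4) ≈ 2.316

LHS ≠ RHS (they differ by about 9.115), so the equation does not hold here.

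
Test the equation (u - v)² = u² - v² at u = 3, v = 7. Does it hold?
Substituting u = 3, v = 7:

LHS = (3 - 7)² = 16
RHS = 3² - 7² = -40

LHS ≠ RHS, so the equation does not hold at this point.

Answer: Fails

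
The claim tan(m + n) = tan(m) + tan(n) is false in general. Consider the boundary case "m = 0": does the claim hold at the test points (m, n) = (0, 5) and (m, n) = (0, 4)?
Yes, holds at both test points

At (0, 5): LHS = tan(5) ≈ -3.381, RHS = tan(5) ≈ -3.381 → equal
At (0, 4): LHS = tan(4) ≈ 1.158, RHS = tan(4) ≈ 1.158 → equal

So the claim does hold at both of these boundary points, even though it is not an identity.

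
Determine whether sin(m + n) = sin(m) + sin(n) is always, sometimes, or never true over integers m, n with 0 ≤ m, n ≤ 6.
It holds at (m, n) = (0, 5) (both sides equal sin(5) ≈ -0.9589), but fails at (m, n) = (2, 6) (LHS = sin(8) ≈ 0.9894, RHS = sin(6) + sin(2) ≈ 0.6299).

Answer: Sometimes true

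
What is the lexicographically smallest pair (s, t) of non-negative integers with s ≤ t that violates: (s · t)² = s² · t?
At (0, 3): both sides equal 0, so it holds there.

Substituting (1, 2) into the claim:
LHS = (1 · 2)² = 4
RHS = 1² · 2 = 2

Since LHS ≠ RHS, this pair disproves the claim, and no lexicographically smaller pair (s ≤ t, non-negative integers) does.

For instance (2, 7) is also a counterexample (LHS = 196, RHS = 28), but it's lexicographically larger.

Answer: (s, t) = (1, 2)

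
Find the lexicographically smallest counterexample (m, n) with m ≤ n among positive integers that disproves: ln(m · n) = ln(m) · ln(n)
Substituting (1, 2) into the claim:
LHS = ln(1 · 2) = ln(2) ≈ 0.6931
RHS = ln(1) · ln(2) = 0

Since LHS ≠ RHS, this pair disproves the claim, and no lexicographically smaller pair (m ≤ n, positive integers) does.

For instance (1, 4) is also a counterexample (LHS = ln(4) ≈ 1.386, RHS = 0), but it's lexicographically larger.

Answer: (m, n) = (1, 2)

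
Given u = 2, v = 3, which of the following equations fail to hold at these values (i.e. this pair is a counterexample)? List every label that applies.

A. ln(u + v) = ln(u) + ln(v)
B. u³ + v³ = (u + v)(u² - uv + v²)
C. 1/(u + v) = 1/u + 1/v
A, C

Evaluating each claim at the given values:
A. LHS = ln(5) ≈ 1.609, RHS = ln(2) + ln(3) ≈ 1.792 → fails here (LHS ≠ RHS)
B. LHS = 35, RHS = 35 → holds here (LHS = RHS)
C. LHS = 1/5, RHS = 5/6 → fails here (LHS ≠ RHS)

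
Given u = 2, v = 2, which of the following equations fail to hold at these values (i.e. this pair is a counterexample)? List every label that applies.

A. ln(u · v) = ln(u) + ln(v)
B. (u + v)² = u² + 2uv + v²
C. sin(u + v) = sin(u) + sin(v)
Evaluating each claim at the given values:
A. LHS = ln(4) ≈ 1.386, RHS = 2·ln(2) ≈ 1.386 → holds here (LHS = RHS)
B. LHS = 16, RHS = 16 → holds here (LHS = RHS)
C. LHS = sin(4) ≈ -0.7568, RHS = 2·sin(2) ≈ 1.819 → fails here (LHS ≠ RHS)

Answer: C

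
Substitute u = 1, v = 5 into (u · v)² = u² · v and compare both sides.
LHS = (1 · 5)² = 25
RHS = 1² · 5 = 5

LHS ≠ RHS, so the equation does not hold here.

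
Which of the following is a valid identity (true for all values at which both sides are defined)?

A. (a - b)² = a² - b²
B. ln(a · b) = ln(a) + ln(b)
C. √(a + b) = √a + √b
A: fails at (4, 5) — LHS = 1, RHS = -9.
B: holds — e.g. at (1, 5), both sides equal ln(5) ≈ 1.609.
C: fails at (1, 2) — LHS = √(3) ≈ 1.732, RHS = 1 + √(2) ≈ 2.414.

Answer: B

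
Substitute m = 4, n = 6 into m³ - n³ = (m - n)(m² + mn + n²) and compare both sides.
LHS = 4³ - 6³ = -152
RHS = (4 - 6)(4² + 4·6 + 6²) = -152

LHS = RHS: the two sides agree.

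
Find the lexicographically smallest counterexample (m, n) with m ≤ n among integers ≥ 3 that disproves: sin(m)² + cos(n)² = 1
At (3, 3): both sides equal 1, so it holds there.

Substituting (3, 4) into the claim:
LHS = sin(3)² + cos(4)² ≈ 0.4472
RHS = 1

Since LHS ≠ RHS, this pair disproves the claim, and no lexicographically smaller pair (m ≤ n, integers ≥ 3) does.

For instance (8, 9) is also a counterexample (LHS = cos(9)² + sin(8)² ≈ 1.809, RHS = 1), but it's lexicographically larger.

Answer: (m, n) = (3, 4)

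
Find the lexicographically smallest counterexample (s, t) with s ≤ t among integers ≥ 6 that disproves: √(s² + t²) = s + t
(s, t) = (6, 6)

Substituting (6, 6) into the claim:
LHS = √(6² + 6²) = 6·√(2) ≈ 8.485
RHS = 6 + 6 = 12

Since LHS ≠ RHS, this pair disproves the claim, and no lexicographically smaller pair (s ≤ t, integers ≥ 6) does.

For instance (8, 13) is also a counterexample (LHS = √(233) ≈ 15.26, RHS = 21), but it's lexicographically larger.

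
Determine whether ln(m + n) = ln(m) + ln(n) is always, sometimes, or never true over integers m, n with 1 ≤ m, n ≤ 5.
It holds at (m, n) = (2, 2) (both sides equal ln(4) ≈ 1.386), but fails at (m, n) = (5, 3) (LHS = ln(8) ≈ 2.079, RHS = ln(3) + ln(5) ≈ 2.708).

Answer: Sometimes true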